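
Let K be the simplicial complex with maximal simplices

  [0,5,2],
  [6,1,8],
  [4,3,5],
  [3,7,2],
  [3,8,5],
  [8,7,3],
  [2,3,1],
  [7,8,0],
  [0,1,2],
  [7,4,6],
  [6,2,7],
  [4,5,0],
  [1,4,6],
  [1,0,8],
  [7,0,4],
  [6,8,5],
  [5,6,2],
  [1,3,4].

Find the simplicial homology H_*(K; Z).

Take the total order 0 < 1 < 2 < 3 < 4 < 5 < 6 < 7 < 8 on the vertex set. Then K (dimension 2) consists of the simplices:

  0-simplices (9): [0], [1], [2], [3], [4], [5], [6], [7], [8]
  1-simplices (27): (27 of them)
  2-simplices (18): [0,1,2], [0,1,8], [0,2,5], [0,4,5], [0,4,7], [0,7,8], [1,2,3], [1,3,4], [1,4,6], [1,6,8], [2,3,7], [2,5,6], [2,6,7], [3,4,5], [3,5,8], [3,7,8], [4,6,7], [5,6,8]

giving chain groups C_0 ≅ Z^9, C_1 ≅ Z^27, C_2 ≅ Z^18.

∂_1: C_1 → C_0 is given by ∂[p,q] = [q] − [p].
The 9×27 boundary matrix has rank 8 and Smith normal form diag(1,1,1,1,1,1,1,1).

Boundary ∂_2: C_2 → C_1 sends each 2-simplex [p,q,r] to [q,r] − [p,r] + [p,q]. For instance
  ∂[3,4,5] = [4,5] − [3,5] + [3,4],
  ∂[5,6,8] = [6,8] − [5,8] + [5,6].
The 27×18 boundary matrix has rank 17 and Smith normal form diag(1,1,1,1,1,1,1,1,1,1,1,1,1,1,1,1,1).

From H_k ≅ ker(∂_k) / im(∂_{k+1}) we obtain:

  H_0: rank C_0 − rank ∂_1 = 9 − 8 = 1, and the invariant factors of ∂_1 are all 1, so H_0 ≅ Z.
  H_1: rank ker ∂_1 − rank ∂_2 = (27 − 8) − 17 = 2, and the invariant factors of ∂_2 are all 1, so H_1 ≅ Z^2.
  H_2: rank ker ∂_2 − rank ∂_3 = (18 − 17) − 0 = 1, and there is no ∂_3, so H_2 ≅ Z.

As a check, the Euler characteristic is 9 − 27 + 18 = 0, which agrees with 1 − 2 + 1 = 0.

H_0 = Z,  H_1 = Z^2,  H_2 = Z.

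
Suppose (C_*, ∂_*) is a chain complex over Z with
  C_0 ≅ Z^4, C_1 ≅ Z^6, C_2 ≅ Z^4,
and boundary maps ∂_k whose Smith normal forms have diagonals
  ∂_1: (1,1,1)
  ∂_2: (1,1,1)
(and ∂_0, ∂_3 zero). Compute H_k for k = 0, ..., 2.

H_0 ≅ Z,  H_1 = 0,  H_2 ≅ Z.

H_0: b_0 = 4 − 0 − 3 = 1; torsion from ∂_1 factors > 1: none. So H_0 ≅ Z.
H_1: b_1 = 6 − 3 − 3 = 0; torsion from ∂_2 factors > 1: none. So H_1 ≅ 0.
H_2: b_2 = 4 − 3 − 0 = 1; torsion from ∂_3 factors > 1: none. So H_2 ≅ Z.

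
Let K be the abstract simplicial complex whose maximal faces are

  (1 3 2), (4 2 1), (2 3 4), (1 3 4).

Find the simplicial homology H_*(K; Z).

Take the total order 1 < 2 < 3 < 4 on the vertex set. Then K (dimension 2) consists of the simplices:

  0-simplices (4): [1], [2], [3], [4]
  1-simplices (6): [1,2], [1,3], [1,4], [2,3], [2,4], [3,4]
  2-simplices (4): [1,2,3], [1,2,4], [1,3,4], [2,3,4]

giving chain groups C_0 ≅ Z^4, C_1 ≅ Z^6, C_2 ≅ Z^4.

Boundary ∂_1: C_1 → C_0 maps an edge to its endpoints' difference, ∂[p,q] = q − p. For instance
  ∂[3,4] = [4] − [3].
The resulting 4×6 matrix has rank 3, and its Smith normal form has invariant factors (1,1,1).

∂_2: C_2 → C_1 acts by ∂[p,q,r] = [q,r] − [p,r] + [p,q]. For instance
  ∂[1,2,3] = [2,3] − [1,3] + [1,2],
  ∂[1,2,4] = [2,4] − [1,4] + [1,2].
As a 6×4 matrix over Z this has rank 3, with invariant factors (1,1,1).

From H_k ≅ ker(∂_k) / im(∂_{k+1}) we obtain:

  H_0: rank C_0 − rank ∂_1 = 4 − 3 = 1, and the invariant factors of ∂_1 are all 1, so H_0 = Z.
  H_1: rank ker ∂_1 − rank ∂_2 = (6 − 3) − 3 = 0, and the invariant factors of ∂_2 are all 1, so H_1 = 0.
  H_2: rank ker ∂_2 − rank ∂_3 = (4 − 3) − 0 = 1, and there is no ∂_3, so H_2 = Z.

As a check, the Euler characteristic is 4 − 6 + 4 = 2, which agrees with 1 − 0 + 1 = 2.
(K is a triangulation of the 2-sphere S^2.)

H_0 ≅ Z,  H_1 = 0,  H_2 ≅ Z.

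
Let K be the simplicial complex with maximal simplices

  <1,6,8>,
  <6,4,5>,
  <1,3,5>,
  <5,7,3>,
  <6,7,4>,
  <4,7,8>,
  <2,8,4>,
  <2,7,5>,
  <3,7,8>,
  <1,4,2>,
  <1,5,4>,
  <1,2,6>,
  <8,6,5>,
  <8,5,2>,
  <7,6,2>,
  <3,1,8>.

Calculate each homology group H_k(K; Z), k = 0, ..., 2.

H_0 = Z,  H_1 = Z^2,  H_2 = Z.

We work with the vertex ordering 1 < 2 < 3 < 4 < 5 < 6 < 7 < 8. The simplices of K, each written with vertices in increasing order, are:

  0-simplices (8): [1], [2], [3], [4], [5], [6], [7], [8]
  1-simplices (24): (24 of them)
  2-simplices (16): [1,2,4], [1,2,6], [1,3,5], [1,3,8], [1,4,5], [1,6,8], [2,4,8], [2,5,7], [2,5,8], [2,6,7], [3,5,7], [3,7,8], [4,5,6], [4,6,7], [4,7,8], [5,6,8]

giving chain groups C_0 ≅ Z^8, C_1 ≅ Z^24, C_2 ≅ Z^16.

∂_1: C_1 → C_0 is given by ∂[p,q] = [q] − [p]. For instance
  ∂[4,8] = [8] − [4].
The 8×24 boundary matrix has rank 7 and Smith normal form diag(1,1,1,1,1,1,1).

The boundary map ∂_2: C_2 → C_1 sends each 2-simplex [p,q,r] to [q,r] − [p,r] + [p,q]. For instance
  ∂[2,4,8] = [4,8] − [2,8] + [2,4],
  ∂[1,3,5] = [3,5] − [1,5] + [1,3].
The 24×16 boundary matrix has rank 15 and Smith normal form diag(1,1,1,1,1,1,1,1,1,1,1,1,1,1,1).

Computing H_k = (kernel of ∂_k) / (image of ∂_{k+1}):

  H_0: rank C_0 − rank ∂_1 = 8 − 7 = 1, and the invariant factors of ∂_1 are all 1, so H_0 = Z.
  H_1: rank ker ∂_1 − rank ∂_2 = (24 − 7) − 15 = 2, and the invariant factors of ∂_2 are all 1, so H_1 = Z^2.
  H_2: rank ker ∂_2 − rank ∂_3 = (16 − 15) − 0 = 1, and there is no ∂_3, so H_2 = Z.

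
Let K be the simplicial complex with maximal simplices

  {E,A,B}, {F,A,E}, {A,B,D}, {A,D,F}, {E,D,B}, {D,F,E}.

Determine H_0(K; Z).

H_0 ≅ Z.

We work with the vertex ordering A < B < D < E < F. The simplices of K, each written with vertices in increasing order, are:

  0-simplices (5): A, B, D, E, F
  1-simplices (9): AB, AD, AE, AF, BD, BE, DE, DF, EF
  2-simplices (6): ABD, ABE, ADF, AEF, BDE, DEF

so the chain groups are C_0 ≅ Z^5, C_1 ≅ Z^9, C_2 ≅ Z^6.

The boundary map ∂_1: C_1 → C_0 sends each edge [p,q] (with p < q) to q − p. For instance
  ∂BD = D − B.
As a 5×9 matrix over Z this has rank 4, with invariant factors (1,1,1,1).

∂_2: C_2 → C_1 maps a triangle to the signed sum of its edges. For instance
  ∂AEF = EF − AF + AE,
  ∂ADF = DF − AF + AD.
The resulting 9×6 matrix has rank 5, and its Smith normal form has invariant factors (1,1,1,1,1).

From H_k ≅ ker(∂_k) / im(∂_{k+1}) we obtain:

  H_0: rank C_0 − rank ∂_1 = 5 − 4 = 1, and the invariant factors of ∂_1 are all 1, so H_0 ≅ Z.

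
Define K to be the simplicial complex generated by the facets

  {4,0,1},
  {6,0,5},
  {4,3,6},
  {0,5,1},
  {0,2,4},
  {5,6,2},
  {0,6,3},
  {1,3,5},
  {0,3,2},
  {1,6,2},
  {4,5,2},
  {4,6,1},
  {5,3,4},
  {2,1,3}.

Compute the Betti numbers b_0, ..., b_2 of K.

b_0 = 1, b_1 = 2, b_2 = 1.

Fix the vertex order 0 < 1 < 2 < 3 < 4 < 5 < 6 and write every simplex with vertices in increasing order. Then dim K = 2 and the simplices of K are:

  0-simplices (7): [0], [1], [2], [3], [4], [5], [6]
  1-simplices (21): [0,1], [0,2], [0,3], [0,4], [0,5], [0,6], [1,2], [1,3], [1,4], [1,5], [1,6], [2,3], [2,4], [2,5], [2,6], [3,4], [3,5], [3,6], [4,5], [4,6], [5,6]
  2-simplices (14): [0,1,4], [0,1,5], [0,2,3], [0,2,4], [0,3,6], [0,5,6], [1,2,3], [1,2,6], [1,3,5], [1,4,6], [2,4,5], [2,5,6], [3,4,5], [3,4,6]

Hence C_0 ≅ Z^7, C_1 ≅ Z^21, C_2 ≅ Z^14.

∂_1: C_1 → C_0 maps an edge to its endpoints' difference, ∂[p,q] = q − p. For instance
  ∂[0,5] = [5] − [0].
As a 7×21 matrix over Z this has rank 6, with invariant factors (1,1,1,1,1,1).

The boundary map ∂_2: C_2 → C_1 sends each 2-simplex [p,q,r] to [q,r] − [p,r] + [p,q]. For instance
  ∂[2,5,6] = [5,6] − [2,6] + [2,5],
  ∂[1,2,3] = [2,3] − [1,3] + [1,2].
This gives a 21×14 integer matrix of rank 13; reducing to Smith normal form yields diagonal entries (1,1,1,1,1,1,1,1,1,1,1,1,1).

Now H_k = ker ∂_k / im ∂_{k+1}, so:

  H_0: rank C_0 − rank ∂_1 = 7 − 6 = 1, and the invariant factors of ∂_1 are all 1, so H_0 = Z.
  H_1: rank ker ∂_1 − rank ∂_2 = (21 − 6) − 13 = 2, and the invariant factors of ∂_2 are all 1, so H_1 = Z^2.
  H_2: rank ker ∂_2 − rank ∂_3 = (14 − 13) − 0 = 1, and there is no ∂_3, so H_2 = Z.

As a check, the Euler characteristic is 7 − 21 + 14 = 0, which agrees with 1 − 2 + 1 = 0.

Hence the Betti numbers are b_0 = 1, b_1 = 2, b_2 = 1.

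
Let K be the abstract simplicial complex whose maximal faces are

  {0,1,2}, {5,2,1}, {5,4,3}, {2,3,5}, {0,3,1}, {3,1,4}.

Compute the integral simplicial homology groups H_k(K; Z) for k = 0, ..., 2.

Take the total order 0 < 1 < 2 < 3 < 4 < 5 on the vertex set. Then K (dimension 2) consists of the simplices:

  0-simplices (6): [0], [1], [2], [3], [4], [5]
  1-simplices (12): [0,1], [0,2], [0,3], [1,2], [1,3], [1,4], [1,5], [2,3], [2,5], [3,4], [3,5], [4,5]
  2-simplices (6): [0,1,2], [0,1,3], [1,2,5], [1,3,4], [2,3,5], [3,4,5]

giving chain groups C_0 ≅ Z^6, C_1 ≅ Z^12, C_2 ≅ Z^6.

∂_1: C_1 → C_0 is given by ∂[p,q] = [q] − [p]. For instance
  ∂[3,5] = [5] − [3].
This gives a 6×12 integer matrix of rank 5; reducing to Smith normal form yields diagonal entries (1,1,1,1,1).

Boundary ∂_2: C_2 → C_1 maps a triangle to the signed sum of its edges. For instance
  ∂[0,1,3] = [1,3] − [0,3] + [0,1],
  ∂[2,3,5] = [3,5] − [2,5] + [2,3].
As a 12×6 matrix over Z this has rank 6, with invariant factors (1,1,1,1,1,1).

Computing H_k = (kernel of ∂_k) / (image of ∂_{k+1}):

  H_0: rank C_0 − rank ∂_1 = 6 − 5 = 1, and the invariant factors of ∂_1 are all 1, so H_0 = Z.
  H_1: rank ker ∂_1 − rank ∂_2 = (12 − 5) − 6 = 1, and the invariant factors of ∂_2 are all 1, so H_1 = Z.
  H_2: rank ker ∂_2 − rank ∂_3 = (6 − 6) − 0 = 0, and there is no ∂_3, so H_2 = 0.

H_0 = Z,  H_1 = Z,  H_2 = 0.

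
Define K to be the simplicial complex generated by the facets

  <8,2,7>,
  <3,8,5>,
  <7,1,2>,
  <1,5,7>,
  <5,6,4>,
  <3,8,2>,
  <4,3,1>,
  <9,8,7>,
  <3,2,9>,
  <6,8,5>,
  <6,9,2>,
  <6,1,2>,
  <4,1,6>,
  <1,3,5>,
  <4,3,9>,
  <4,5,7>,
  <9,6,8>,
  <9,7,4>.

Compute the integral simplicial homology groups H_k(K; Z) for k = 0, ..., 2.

K has 9 vertices, 27 edges, 18 triangles.
rank ∂_0 = 0, rank ∂_1 = 8 ⇒ b_0 = 9 − 0 − 8 = 1; all invariant factors of ∂_1 are 1 so no torsion. So H_0 ≅ Z.
rank ∂_1 = 8, rank ∂_2 = 18 ⇒ b_1 = 27 − 8 − 18 = 1; ∂_2 has invariant factor(s) [2] giving torsion. So H_1 ≅ Z ⊕ Z/2Z.
rank ∂_2 = 18, rank ∂_3 = 0 ⇒ b_2 = 18 − 18 − 0 = 0. So H_2 ≅ 0.

H_0 = Z,  H_1 = Z ⊕ Z/2Z,  H_2 = 0.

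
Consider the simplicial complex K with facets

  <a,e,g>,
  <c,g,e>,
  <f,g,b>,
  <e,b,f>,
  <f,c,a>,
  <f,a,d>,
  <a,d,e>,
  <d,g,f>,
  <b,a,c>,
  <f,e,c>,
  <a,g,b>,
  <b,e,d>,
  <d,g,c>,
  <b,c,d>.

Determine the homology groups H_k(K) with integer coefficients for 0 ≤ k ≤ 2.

Order the vertices as a < b < c < d < e < f < g. Listing each simplex with vertices in this order, K has dimension 2 with simplices:

  0-simplices (7): a, b, c, d, e, f, g
  1-simplices (21): ab, ac, ad, ae, af, ag, bc, bd, be, bf, bg, cd, ce, cf, cg, de, df, dg, ef, eg, fg
  2-simplices (14): abc, abg, acf, ade, adf, aeg, bcd, bde, bef, bfg, cdg, cef, ceg, dfg

Hence C_0 ≅ Z^7, C_1 ≅ Z^21, C_2 ≅ Z^14.

Boundary ∂_1: C_1 → C_0 maps an edge to its endpoints' difference, ∂[p,q] = q − p. For instance
  ∂dg = g − d.
The 7×21 boundary matrix has rank 6 and Smith normal form diag(1,1,1,1,1,1).

∂_2: C_2 → C_1 sends each 2-simplex [p,q,r] to [q,r] − [p,r] + [p,q]. For instance
  ∂bcd = cd − bd + bc,
  ∂bef = ef − bf + be.
As a 21×14 matrix over Z this has rank 13, with invariant factors (1,1,1,1,1,1,1,1,1,1,1,1,1).

Now H_k = ker ∂_k / im ∂_{k+1}, so:

  H_0: rank C_0 − rank ∂_1 = 7 − 6 = 1, and the invariant factors of ∂_1 are all 1, so H_0 = Z.
  H_1: rank ker ∂_1 − rank ∂_2 = (21 − 6) − 13 = 2, and the invariant factors of ∂_2 are all 1, so H_1 = Z^2.
  H_2: rank ker ∂_2 − rank ∂_3 = (14 − 13) − 0 = 1, and there is no ∂_3, so H_2 = Z.

H_0 ≅ Z,  H_1 ≅ Z^2,  H_2 ≅ Z.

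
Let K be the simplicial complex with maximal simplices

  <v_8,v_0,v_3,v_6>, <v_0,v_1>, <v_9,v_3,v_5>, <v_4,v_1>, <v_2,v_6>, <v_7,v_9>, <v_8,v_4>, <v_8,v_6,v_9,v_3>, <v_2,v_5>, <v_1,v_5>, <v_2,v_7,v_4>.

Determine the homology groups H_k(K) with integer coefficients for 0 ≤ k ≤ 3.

H_0 ≅ Z,  H_1 ≅ Z^5,  H_2 = 0,  H_3 = 0.

K has 10 vertices, 21 edges, 9 triangles, 2 3-simplices.
rank ∂_0 = 0, rank ∂_1 = 9 ⇒ b_0 = 10 − 0 − 9 = 1; all invariant factors of ∂_1 are 1 so no torsion. So H_0 = Z.
rank ∂_1 = 9, rank ∂_2 = 7 ⇒ b_1 = 21 − 9 − 7 = 5; all invariant factors of ∂_2 are 1 so no torsion. So H_1 = Z^5.
rank ∂_2 = 7, rank ∂_3 = 2 ⇒ b_2 = 9 − 7 − 2 = 0; all invariant factors of ∂_3 are 1 so no torsion. So H_2 = 0.
rank ∂_3 = 2, rank ∂_4 = 0 ⇒ b_3 = 2 − 2 − 0 = 0. So H_3 = 0.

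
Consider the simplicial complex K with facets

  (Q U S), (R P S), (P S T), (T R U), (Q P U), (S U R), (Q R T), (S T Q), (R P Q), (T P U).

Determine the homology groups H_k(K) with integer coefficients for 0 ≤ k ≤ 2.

Fix the vertex order P < Q < R < S < T < U and write every simplex with vertices in increasing order. Then dim K = 2 and the simplices of K are:

  0-simplices (6): P, Q, R, S, T, U
  1-simplices (15): PQ, PR, PS, PT, PU, QR, QS, QT, QU, RS, RT, RU, ST, SU, TU
  2-simplices (10): PQR, PQU, PRS, PST, PTU, QRT, QST, QSU, RSU, RTU

so the chain groups are C_0 ≅ Z^6, C_1 ≅ Z^15, C_2 ≅ Z^10.

Boundary ∂_1: C_1 → C_0 is given by ∂[p,q] = [q] − [p].
This gives a 6×15 integer matrix of rank 5; reducing to Smith normal form yields diagonal entries (1,1,1,1,1).

∂_2: C_2 → C_1 sends each 2-simplex [p,q,r] to [q,r] − [p,r] + [p,q]. For instance
  ∂QRT = RT − QT + QR,
  ∂PTU = TU − PU + PT.
The 15×10 boundary matrix has rank 10 and Smith normal form diag(1,1,1,1,1,1,1,1,1,2).

Now H_k = ker ∂_k / im ∂_{k+1}, so:

  H_0: rank C_0 − rank ∂_1 = 6 − 5 = 1, and the invariant factors of ∂_1 are all 1, so H_0 = Z.
  H_1: rank ker ∂_1 − rank ∂_2 = (15 − 5) − 10 = 0, and ∂_2 has invariant factor 2 > 1, so H_1 = Z/2.
  H_2: rank ker ∂_2 − rank ∂_3 = (10 − 10) − 0 = 0, and there is no ∂_3, so H_2 = 0.

(K is a triangulation of the real projective plane RP^2.)

H_0 ≅ Z,  H_1 ≅ Z/2,  H_2 = 0.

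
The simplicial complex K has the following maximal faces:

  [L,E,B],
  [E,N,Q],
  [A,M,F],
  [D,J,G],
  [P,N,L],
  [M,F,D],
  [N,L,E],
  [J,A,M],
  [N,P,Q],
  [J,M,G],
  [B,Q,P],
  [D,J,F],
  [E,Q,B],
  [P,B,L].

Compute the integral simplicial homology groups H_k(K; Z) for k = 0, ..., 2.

H_0 ≅ Z^2,  H_1 ≅ Z,  H_2 ≅ Z.

Take the total order A < B < D < E < F < G < J < L < M < N < P < Q on the vertex set. Then K (dimension 2) consists of the simplices:

  0-simplices (12): A, B, D, E, F, G, J, L, M, N, P, Q
  1-simplices (24): AF, AJ, AM, BE, BL, BP, BQ, DF, DG, DJ, DM, EL, EN, EQ, FJ, FM, GJ, GM, JM, LN, LP, NP, NQ, PQ
  2-simplices (14): AFM, AJM, BEL, BEQ, BLP, BPQ, DFJ, DFM, DGJ, ELN, ENQ, GJM, LNP, NPQ

giving chain groups C_0 ≅ Z^12, C_1 ≅ Z^24, C_2 ≅ Z^14.

The boundary map ∂_1: C_1 → C_0 sends each edge [p,q] (with p < q) to q − p.
The 12×24 boundary matrix has rank 10 and Smith normal form diag(1,1,1,1,1,1,1,1,1,1).

Boundary ∂_2: C_2 → C_1 sends each 2-simplex [p,q,r] to [q,r] − [p,r] + [p,q]. For instance
  ∂BEL = EL − BL + BE,
  ∂DFJ = FJ − DJ + DF.
The resulting 24×14 matrix has rank 13, and its Smith normal form has invariant factors (1,1,1,1,1,1,1,1,1,1,1,1,1).

Reading off H_k = ker ∂_k / im ∂_{k+1}:

  H_0: rank C_0 − rank ∂_1 = 12 − 10 = 2, and the invariant factors of ∂_1 are all 1, so H_0 = Z^2.
  H_1: rank ker ∂_1 − rank ∂_2 = (24 − 10) − 13 = 1, and the invariant factors of ∂_2 are all 1, so H_1 = Z.
  H_2: rank ker ∂_2 − rank ∂_3 = (14 − 13) − 0 = 1, and there is no ∂_3, so H_2 = Z.

As a check, the Euler characteristic is 12 − 24 + 14 = 2, which agrees with 2 − 1 + 1 = 2.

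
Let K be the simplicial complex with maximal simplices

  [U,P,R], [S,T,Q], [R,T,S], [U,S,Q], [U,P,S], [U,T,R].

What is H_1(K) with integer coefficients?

H_1 = Z.

Take the total order P < Q < R < S < T < U on the vertex set. Then K (dimension 2) consists of the simplices:

  0-simplices (6): P, Q, R, S, T, U
  1-simplices (12): PR, PS, PU, QS, QT, QU, RS, RT, RU, ST, SU, TU
  2-simplices (6): PRU, PSU, QST, QSU, RST, RTU

Hence C_0 ≅ Z^6, C_1 ≅ Z^12, C_2 ≅ Z^6.

∂_1: C_1 → C_0 sends each edge [p,q] (with p < q) to q − p.
This gives a 6×12 integer matrix of rank 5; reducing to Smith normal form yields diagonal entries (1,1,1,1,1).

∂_2: C_2 → C_1 maps a triangle to the signed sum of its edges. For instance
  ∂QST = ST − QT + QS,
  ∂PSU = SU − PU + PS.
This gives a 12×6 integer matrix of rank 6; reducing to Smith normal form yields diagonal entries (1,1,1,1,1,1).

From H_k ≅ ker(∂_k) / im(∂_{k+1}) we obtain:

  H_1: rank ker ∂_1 − rank ∂_2 = (12 − 5) − 6 = 1, and the invariant factors of ∂_2 are all 1, so H_1 = Z.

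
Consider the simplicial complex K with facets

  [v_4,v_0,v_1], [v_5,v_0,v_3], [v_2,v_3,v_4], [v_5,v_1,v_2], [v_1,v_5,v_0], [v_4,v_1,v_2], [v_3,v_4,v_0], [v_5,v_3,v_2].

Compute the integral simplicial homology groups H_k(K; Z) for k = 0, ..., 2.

We work with the vertex ordering v_0 < v_1 < v_2 < v_3 < v_4 < v_5. The simplices of K, each written with vertices in increasing order, are:

  0-simplices (6): [v_0], [v_1], [v_2], [v_3], [v_4], [v_5]
  1-simplices (12): [v_0,v_1], [v_0,v_3], [v_0,v_4], [v_0,v_5], [v_1,v_2], [v_1,v_4], [v_1,v_5], [v_2,v_3], [v_2,v_4], [v_2,v_5], [v_3,v_4], [v_3,v_5]
  2-simplices (8): [v_0,v_1,v_4], [v_0,v_1,v_5], [v_0,v_3,v_4], [v_0,v_3,v_5], [v_1,v_2,v_4], [v_1,v_2,v_5], [v_2,v_3,v_4], [v_2,v_3,v_5]

giving chain groups C_0 ≅ Z^6, C_1 ≅ Z^12, C_2 ≅ Z^8.

∂_1: C_1 → C_0 is given by ∂[p,q] = [q] − [p]. For instance
  ∂[v_0,v_5] = [v_5] − [v_0].
The resulting 6×12 matrix has rank 5, and its Smith normal form has invariant factors (1,1,1,1,1).

∂_2: C_2 → C_1 maps a triangle to the signed sum of its edges. For instance
  ∂[v_2,v_3,v_4] = [v_3,v_4] − [v_2,v_4] + [v_2,v_3],
  ∂[v_1,v_2,v_4] = [v_2,v_4] − [v_1,v_4] + [v_1,v_2].
This gives a 12×8 integer matrix of rank 7; reducing to Smith normal form yields diagonal entries (1,1,1,1,1,1,1).

From H_k ≅ ker(∂_k) / im(∂_{k+1}) we obtain:

  H_0: rank C_0 − rank ∂_1 = 6 − 5 = 1, and the invariant factors of ∂_1 are all 1, so H_0 ≅ Z.
  H_1: rank ker ∂_1 − rank ∂_2 = (12 − 5) − 7 = 0, and the invariant factors of ∂_2 are all 1, so H_1 ≅ 0.
  H_2: rank ker ∂_2 − rank ∂_3 = (8 − 7) − 0 = 1, and there is no ∂_3, so H_2 ≅ Z.

H_0 = Z,  H_1 = 0,  H_2 = Z.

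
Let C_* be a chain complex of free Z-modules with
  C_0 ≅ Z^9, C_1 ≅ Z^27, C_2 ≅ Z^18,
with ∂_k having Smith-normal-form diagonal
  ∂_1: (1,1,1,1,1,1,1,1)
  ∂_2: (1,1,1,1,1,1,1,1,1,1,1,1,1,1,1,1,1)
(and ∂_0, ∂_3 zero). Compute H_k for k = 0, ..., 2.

H_0: b_0 = 9 − 0 − 8 = 1; torsion from ∂_1 factors > 1: none. So H_0 = Z.
H_1: b_1 = 27 − 8 − 17 = 2; torsion from ∂_2 factors > 1: none. So H_1 = Z^2.
H_2: b_2 = 18 − 17 − 0 = 1; torsion from ∂_3 factors > 1: none. So H_2 = Z.

H_0 = Z,  H_1 = Z^2,  H_2 = Z.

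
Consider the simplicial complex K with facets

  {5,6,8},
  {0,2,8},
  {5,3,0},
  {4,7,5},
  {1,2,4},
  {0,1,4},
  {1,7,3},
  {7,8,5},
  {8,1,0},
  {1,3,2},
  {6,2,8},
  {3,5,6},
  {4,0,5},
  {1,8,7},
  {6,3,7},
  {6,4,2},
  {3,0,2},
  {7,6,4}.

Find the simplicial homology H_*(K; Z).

We work with the vertex ordering 0 < 1 < 2 < 3 < 4 < 5 < 6 < 7 < 8. The simplices of K, each written with vertices in increasing order, are:

  0-simplices (9): [0], [1], [2], [3], [4], [5], [6], [7], [8]
  1-simplices (27): (27 of them)
  2-simplices (18): [0,1,4], [0,1,8], [0,2,3], [0,2,8], [0,3,5], [0,4,5], [1,2,3], [1,2,4], [1,3,7], [1,7,8], [2,4,6], [2,6,8], [3,5,6], [3,6,7], [4,5,7], [4,6,7], [5,6,8], [5,7,8]

giving chain groups C_0 ≅ Z^9, C_1 ≅ Z^27, C_2 ≅ Z^18.

Boundary ∂_1: C_1 → C_0 maps an edge to its endpoints' difference, ∂[p,q] = q − p.
The 9×27 boundary matrix has rank 8 and Smith normal form diag(1,1,1,1,1,1,1,1).

The boundary map ∂_2: C_2 → C_1 maps a triangle to the signed sum of its edges. For instance
  ∂[4,5,7] = [5,7] − [4,7] + [4,5],
  ∂[5,6,8] = [6,8] − [5,8] + [5,6].
This gives a 27×18 integer matrix of rank 18; reducing to Smith normal form yields diagonal entries (1,1,1,1,1,1,1,1,1,1,1,1,1,1,1,1,1,2).

From H_k ≅ ker(∂_k) / im(∂_{k+1}) we obtain:

  H_0: rank C_0 − rank ∂_1 = 9 − 8 = 1, and the invariant factors of ∂_1 are all 1, so H_0 = Z.
  H_1: rank ker ∂_1 − rank ∂_2 = (27 − 8) − 18 = 1, and ∂_2 has invariant factor 2 > 1, so H_1 = Z × Z/2.
  H_2: rank ker ∂_2 − rank ∂_3 = (18 − 18) − 0 = 0, and there is no ∂_3, so H_2 = 0.

As a check, the Euler characteristic is 9 − 27 + 18 = 0, which agrees with 1 − 1 + 0 = 0.

H_0 ≅ Z,  H_1 ≅ Z × Z/2,  H_2 = 0.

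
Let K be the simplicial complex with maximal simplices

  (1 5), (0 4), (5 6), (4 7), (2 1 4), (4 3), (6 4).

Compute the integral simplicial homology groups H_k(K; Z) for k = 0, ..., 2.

We work with the vertex ordering 0 < 1 < 2 < 3 < 4 < 5 < 6 < 7. The simplices of K, each written with vertices in increasing order, are:

  0-simplices (8): [0], [1], [2], [3], [4], [5], [6], [7]
  1-simplices (9): [0,4], [1,2], [1,4], [1,5], [2,4], [3,4], [4,6], [4,7], [5,6]
  2-simplices (1): [1,2,4]

giving chain groups C_0 ≅ Z^8, C_1 ≅ Z^9, C_2 ≅ Z^1.

∂_1: C_1 → C_0 is given by ∂[p,q] = [q] − [p]. For instance
  ∂[3,4] = [4] − [3].
The resulting 8×9 matrix has rank 7, and its Smith normal form has invariant factors (1,1,1,1,1,1,1).

Boundary ∂_2: C_2 → C_1 acts by ∂[p,q,r] = [q,r] − [p,r] + [p,q]. For instance
  ∂[1,2,4] = [2,4] − [1,4] + [1,2].
This gives a 9×1 integer matrix of rank 1; reducing to Smith normal form yields diagonal entries (1).

Reading off H_k = ker ∂_k / im ∂_{k+1}:

  H_0: rank C_0 − rank ∂_1 = 8 − 7 = 1, and the invariant factors of ∂_1 are all 1, so H_0 ≅ Z.
  H_1: rank ker ∂_1 − rank ∂_2 = (9 − 7) − 1 = 1, and the invariant factors of ∂_2 are all 1, so H_1 ≅ Z.
  H_2: rank ker ∂_2 − rank ∂_3 = (1 − 1) − 0 = 0, and there is no ∂_3, so H_2 ≅ 0.

H_0 = Z,  H_1 = Z,  H_2 = 0.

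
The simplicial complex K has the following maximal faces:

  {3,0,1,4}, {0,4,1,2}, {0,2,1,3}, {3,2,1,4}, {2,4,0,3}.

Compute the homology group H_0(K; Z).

Order the vertices as 0 < 1 < 2 < 3 < 4. Listing each simplex with vertices in this order, K has dimension 3 with simplices:

  0-simplices (5): [0], [1], [2], [3], [4]
  1-simplices (10): [0,1], [0,2], [0,3], [0,4], [1,2], [1,3], [1,4], [2,3], [2,4], [3,4]
  2-simplices (10): [0,1,2], [0,1,3], [0,1,4], [0,2,3], [0,2,4], [0,3,4], [1,2,3], [1,2,4], [1,3,4], [2,3,4]
  3-simplices (5): [0,1,2,3], [0,1,2,4], [0,1,3,4], [0,2,3,4], [1,2,3,4]

Hence C_0 ≅ Z^5, C_1 ≅ Z^10, C_2 ≅ Z^10, C_3 ≅ Z^5.

The boundary map ∂_1: C_1 → C_0 sends each edge [p,q] (with p < q) to q − p.
As a 5×10 matrix over Z this has rank 4, with invariant factors (1,1,1,1).

∂_2: C_2 → C_1 sends each 2-simplex [p,q,r] to [q,r] − [p,r] + [p,q]. For instance
  ∂[0,2,4] = [2,4] − [0,4] + [0,2],
  ∂[0,1,2] = [1,2] − [0,2] + [0,1].
The 10×10 boundary matrix has rank 6 and Smith normal form diag(1,1,1,1,1,1).

∂_3: C_3 → C_2 sends each 3-simplex σ to the alternating sum Σ_i (−1)^i (σ with its i-th vertex removed). For instance
  ∂[0,1,2,4] = [1,2,4] − [0,2,4] + [0,1,4] − [0,1,2],
  ∂[0,1,3,4] = [1,3,4] − [0,3,4] + [0,1,4] − [0,1,3].
This gives a 10×5 integer matrix of rank 4; reducing to Smith normal form yields diagonal entries (1,1,1,1).

Now H_k = ker ∂_k / im ∂_{k+1}, so:

  H_0: rank C_0 − rank ∂_1 = 5 − 4 = 1, and the invariant factors of ∂_1 are all 1, so H_0 ≅ Z.

H_0 = Z.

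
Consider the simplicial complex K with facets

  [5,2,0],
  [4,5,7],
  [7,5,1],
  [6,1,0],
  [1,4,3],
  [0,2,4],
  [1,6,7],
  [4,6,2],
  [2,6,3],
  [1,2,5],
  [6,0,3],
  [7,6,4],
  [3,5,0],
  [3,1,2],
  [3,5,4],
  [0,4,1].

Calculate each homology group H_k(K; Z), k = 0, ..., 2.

H_0 ≅ Z,  H_1 ≅ Z^2,  H_2 ≅ Z.

We work with the vertex ordering 0 < 1 < 2 < 3 < 4 < 5 < 6 < 7. The simplices of K, each written with vertices in increasing order, are:

  0-simplices (8): [0], [1], [2], [3], [4], [5], [6], [7]
  1-simplices (24): (24 of them)
  2-simplices (16): [0,1,4], [0,1,6], [0,2,4], [0,2,5], [0,3,5], [0,3,6], [1,2,3], [1,2,5], [1,3,4], [1,5,7], [1,6,7], [2,3,6], [2,4,6], [3,4,5], [4,5,7], [4,6,7]

giving chain groups C_0 ≅ Z^8, C_1 ≅ Z^24, C_2 ≅ Z^16.

Boundary ∂_1: C_1 → C_0 maps an edge to its endpoints' difference, ∂[p,q] = q − p.
This gives a 8×24 integer matrix of rank 7; reducing to Smith normal form yields diagonal entries (1,1,1,1,1,1,1).

Boundary ∂_2: C_2 → C_1 sends each 2-simplex [p,q,r] to [q,r] − [p,r] + [p,q]. For instance
  ∂[2,3,6] = [3,6] − [2,6] + [2,3],
  ∂[1,6,7] = [6,7] − [1,7] + [1,6].
The 24×16 boundary matrix has rank 15 and Smith normal form diag(1,1,1,1,1,1,1,1,1,1,1,1,1,1,1).

From H_k ≅ ker(∂_k) / im(∂_{k+1}) we obtain:

  H_0: rank C_0 − rank ∂_1 = 8 − 7 = 1, and the invariant factors of ∂_1 are all 1, so H_0 = Z.
  H_1: rank ker ∂_1 − rank ∂_2 = (24 − 7) − 15 = 2, and the invariant factors of ∂_2 are all 1, so H_1 = Z^2.
  H_2: rank ker ∂_2 − rank ∂_3 = (16 − 15) − 0 = 1, and there is no ∂_3, so H_2 = Z.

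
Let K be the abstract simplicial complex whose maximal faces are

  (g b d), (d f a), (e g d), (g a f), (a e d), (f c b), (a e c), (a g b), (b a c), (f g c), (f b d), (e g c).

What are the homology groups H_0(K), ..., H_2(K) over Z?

H_0 ≅ Z,  H_1 ≅ Z/2,  H_2 = 0.

Take the total order a < b < c < d < e < f < g on the vertex set. Then K (dimension 2) consists of the simplices:

  0-simplices (7): a, b, c, d, e, f, g
  1-simplices (18): ab, ac, ad, ae, af, ag, bc, bd, bf, bg, ce, cf, cg, de, df, dg, eg, fg
  2-simplices (12): abc, abg, ace, ade, adf, afg, bcf, bdf, bdg, ceg, cfg, deg

giving chain groups C_0 ≅ Z^7, C_1 ≅ Z^18, C_2 ≅ Z^12.

Boundary ∂_1: C_1 → C_0 is given by ∂[p,q] = [q] − [p].
The resulting 7×18 matrix has rank 6, and its Smith normal form has invariant factors (1,1,1,1,1,1).

The boundary map ∂_2: C_2 → C_1 maps a triangle to the signed sum of its edges. For instance
  ∂bcf = cf − bf + bc,
  ∂abg = bg − ag + ab.
As a 18×12 matrix over Z this has rank 12, with invariant factors (1,1,1,1,1,1,1,1,1,1,1,2).

Reading off H_k = ker ∂_k / im ∂_{k+1}:

  H_0: rank C_0 − rank ∂_1 = 7 − 6 = 1, and the invariant factors of ∂_1 are all 1, so H_0 ≅ Z.
  H_1: rank ker ∂_1 − rank ∂_2 = (18 − 6) − 12 = 0, and ∂_2 has invariant factor 2 > 1, so H_1 ≅ Z/2.
  H_2: rank ker ∂_2 − rank ∂_3 = (12 − 12) − 0 = 0, and there is no ∂_3, so H_2 ≅ 0.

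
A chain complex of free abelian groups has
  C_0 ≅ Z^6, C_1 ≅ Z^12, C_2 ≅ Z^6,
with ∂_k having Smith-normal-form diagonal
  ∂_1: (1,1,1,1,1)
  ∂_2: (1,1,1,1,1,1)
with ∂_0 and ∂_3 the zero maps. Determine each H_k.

H_0: b_0 = 6 − 0 − 5 = 1; torsion from ∂_1 factors > 1: none. So H_0 ≅ Z.
H_1: b_1 = 12 − 5 − 6 = 1; torsion from ∂_2 factors > 1: none. So H_1 ≅ Z.
H_2: b_2 = 6 − 6 − 0 = 0; torsion from ∂_3 factors > 1: none. So H_2 ≅ 0.

H_0 ≅ Z,  H_1 ≅ Z,  H_2 = 0.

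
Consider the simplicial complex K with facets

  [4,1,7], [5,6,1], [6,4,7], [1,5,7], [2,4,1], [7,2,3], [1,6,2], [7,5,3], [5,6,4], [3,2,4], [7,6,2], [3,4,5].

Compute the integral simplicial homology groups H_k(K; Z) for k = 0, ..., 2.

H_0 = Z,  H_1 = Z_2,  H_2 = 0.

Take the total order 1 < 2 < 3 < 4 < 5 < 6 < 7 on the vertex set. Then K (dimension 2) consists of the simplices:

  0-simplices (7): [1], [2], [3], [4], [5], [6], [7]
  1-simplices (18): [1,2], [1,4], [1,5], [1,6], [1,7], [2,3], [2,4], [2,6], [2,7], [3,4], [3,5], [3,7], [4,5], [4,6], [4,7], [5,6], [5,7], [6,7]
  2-simplices (12): [1,2,4], [1,2,6], [1,4,7], [1,5,6], [1,5,7], [2,3,4], [2,3,7], [2,6,7], [3,4,5], [3,5,7], [4,5,6], [4,6,7]

Hence C_0 ≅ Z^7, C_1 ≅ Z^18, C_2 ≅ Z^12.

Boundary ∂_1: C_1 → C_0 is given by ∂[p,q] = [q] − [p].
The resulting 7×18 matrix has rank 6, and its Smith normal form has invariant factors (1,1,1,1,1,1).

∂_2: C_2 → C_1 maps a triangle to the signed sum of its edges. For instance
  ∂[2,3,7] = [3,7] − [2,7] + [2,3],
  ∂[1,2,4] = [2,4] − [1,4] + [1,2].
This gives a 18×12 integer matrix of rank 12; reducing to Smith normal form yields diagonal entries (1,1,1,1,1,1,1,1,1,1,1,2).

Computing H_k = (kernel of ∂_k) / (image of ∂_{k+1}):

  H_0: rank C_0 − rank ∂_1 = 7 − 6 = 1, and the invariant factors of ∂_1 are all 1, so H_0 = Z.
  H_1: rank ker ∂_1 − rank ∂_2 = (18 − 6) − 12 = 0, and ∂_2 has invariant factor 2 > 1, so H_1 = Z_2.
  H_2: rank ker ∂_2 − rank ∂_3 = (12 − 12) − 0 = 0, and there is no ∂_3, so H_2 = 0.

As a check, the Euler characteristic is 7 − 18 + 12 = 1, which agrees with 1 − 0 + 0 = 1.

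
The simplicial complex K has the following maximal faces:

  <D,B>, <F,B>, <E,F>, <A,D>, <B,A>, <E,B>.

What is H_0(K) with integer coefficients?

Fix the vertex order A < B < D < E < F and write every simplex with vertices in increasing order. Then dim K = 1 and the simplices of K are:

  0-simplices (5): A, B, D, E, F
  1-simplices (6): AB, AD, BD, BE, BF, EF

so the chain groups are C_0 ≅ Z^5, C_1 ≅ Z^6.

∂_1: C_1 → C_0 sends each edge [p,q] (with p < q) to q − p.
The 5×6 boundary matrix has rank 4 and Smith normal form diag(1,1,1,1).

Now H_k = ker ∂_k / im ∂_{k+1}, so:

  H_0: rank C_0 − rank ∂_1 = 5 − 4 = 1, and the invariant factors of ∂_1 are all 1, so H_0 ≅ Z.

H_0 ≅ Z.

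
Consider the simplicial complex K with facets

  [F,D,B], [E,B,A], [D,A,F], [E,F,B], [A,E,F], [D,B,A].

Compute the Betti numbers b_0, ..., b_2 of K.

b_0 = 1, b_1 = 0, b_2 = 1.

Take the total order A < B < D < E < F on the vertex set. Then K (dimension 2) consists of the simplices:

  0-simplices (5): A, B, D, E, F
  1-simplices (9): AB, AD, AE, AF, BD, BE, BF, DF, EF
  2-simplices (6): ABD, ABE, ADF, AEF, BDF, BEF

Hence C_0 ≅ Z^5, C_1 ≅ Z^9, C_2 ≅ Z^6.

Boundary ∂_1: C_1 → C_0 is given by ∂[p,q] = [q] − [p].
As a 5×9 matrix over Z this has rank 4, with invariant factors (1,1,1,1).

∂_2: C_2 → C_1 maps a triangle to the signed sum of its edges. For instance
  ∂ABE = BE − AE + AB,
  ∂ABD = BD − AD + AB.
The resulting 9×6 matrix has rank 5, and its Smith normal form has invariant factors (1,1,1,1,1).

Now H_k = ker ∂_k / im ∂_{k+1}, so:

  H_0: rank C_0 − rank ∂_1 = 5 − 4 = 1, and the invariant factors of ∂_1 are all 1, so H_0 ≅ Z.
  H_1: rank ker ∂_1 − rank ∂_2 = (9 − 4) − 5 = 0, and the invariant factors of ∂_2 are all 1, so H_1 ≅ 0.
  H_2: rank ker ∂_2 − rank ∂_3 = (6 − 5) − 0 = 1, and there is no ∂_3, so H_2 ≅ Z.

(K is a triangulation of the 2-sphere S^2.)

Hence the Betti numbers are b_0 = 1, b_1 = 0, b_2 = 1.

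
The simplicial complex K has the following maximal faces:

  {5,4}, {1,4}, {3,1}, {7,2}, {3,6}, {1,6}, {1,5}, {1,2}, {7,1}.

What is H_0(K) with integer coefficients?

Fix the vertex order 1 < 2 < 3 < 4 < 5 < 6 < 7 and write every simplex with vertices in increasing order. Then dim K = 1 and the simplices of K are:

  0-simplices (7): [1], [2], [3], [4], [5], [6], [7]
  1-simplices (9): [1,2], [1,3], [1,4], [1,5], [1,6], [1,7], [2,7], [3,6], [4,5]

so the chain groups are C_0 ≅ Z^7, C_1 ≅ Z^9.

Boundary ∂_1: C_1 → C_0 maps an edge to its endpoints' difference, ∂[p,q] = q − p.
This gives a 7×9 integer matrix of rank 6; reducing to Smith normal form yields diagonal entries (1,1,1,1,1,1).

From H_k ≅ ker(∂_k) / im(∂_{k+1}) we obtain:

  H_0: rank C_0 − rank ∂_1 = 7 − 6 = 1, and the invariant factors of ∂_1 are all 1, so H_0 ≅ Z.

H_0 ≅ Z.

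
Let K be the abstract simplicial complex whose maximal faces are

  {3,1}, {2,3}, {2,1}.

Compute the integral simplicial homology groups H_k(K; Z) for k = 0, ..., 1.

Fix the vertex order 1 < 2 < 3 and write every simplex with vertices in increasing order. Then dim K = 1 and the simplices of K are:

  0-simplices (3): [1], [2], [3]
  1-simplices (3): [1,2], [1,3], [2,3]

Hence C_0 ≅ Z^3, C_1 ≅ Z^3.

∂_1: C_1 → C_0 is given by ∂[p,q] = [q] − [p]. For instance
  ∂[2,3] = [3] − [2].
The 3×3 boundary matrix has rank 2 and Smith normal form diag(1,1).

Reading off H_k = ker ∂_k / im ∂_{k+1}:

  H_0: rank C_0 − rank ∂_1 = 3 − 2 = 1, and the invariant factors of ∂_1 are all 1, so H_0 ≅ Z.
  H_1: rank ker ∂_1 − rank ∂_2 = (3 − 2) − 0 = 1, and there is no ∂_2, so H_1 ≅ Z.

As a check, the Euler characteristic is 3 − 3 = 0, which agrees with 1 − 1 = 0.

H_0 ≅ Z,  H_1 ≅ Z.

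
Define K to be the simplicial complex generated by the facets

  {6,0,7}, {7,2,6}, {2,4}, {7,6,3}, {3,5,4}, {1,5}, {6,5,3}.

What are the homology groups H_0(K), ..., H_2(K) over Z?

H_0 = Z,  H_1 = Z,  H_2 = 0.

Order the vertices as 0 < 1 < 2 < 3 < 4 < 5 < 6 < 7. Listing each simplex with vertices in this order, K has dimension 2 with simplices:

  0-simplices (8): [0], [1], [2], [3], [4], [5], [6], [7]
  1-simplices (13): [0,6], [0,7], [1,5], [2,4], [2,6], [2,7], [3,4], [3,5], [3,6], [3,7], [4,5], [5,6], [6,7]
  2-simplices (5): [0,6,7], [2,6,7], [3,4,5], [3,5,6], [3,6,7]

giving chain groups C_0 ≅ Z^8, C_1 ≅ Z^13, C_2 ≅ Z^5.

∂_1: C_1 → C_0 sends each edge [p,q] (with p < q) to q − p. For instance
  ∂[3,6] = [6] − [3].
This gives a 8×13 integer matrix of rank 7; reducing to Smith normal form yields diagonal entries (1,1,1,1,1,1,1).

∂_2: C_2 → C_1 sends each 2-simplex [p,q,r] to [q,r] − [p,r] + [p,q]. For instance
  ∂[3,5,6] = [5,6] − [3,6] + [3,5],
  ∂[0,6,7] = [6,7] − [0,7] + [0,6].
The resulting 13×5 matrix has rank 5, and its Smith normal form has invariant factors (1,1,1,1,1).

Now H_k = ker ∂_k / im ∂_{k+1}, so:

  H_0: rank C_0 − rank ∂_1 = 8 − 7 = 1, and the invariant factors of ∂_1 are all 1, so H_0 = Z.
  H_1: rank ker ∂_1 − rank ∂_2 = (13 − 7) − 5 = 1, and the invariant factors of ∂_2 are all 1, so H_1 = Z.
  H_2: rank ker ∂_2 − rank ∂_3 = (5 − 5) − 0 = 0, and there is no ∂_3, so H_2 = 0.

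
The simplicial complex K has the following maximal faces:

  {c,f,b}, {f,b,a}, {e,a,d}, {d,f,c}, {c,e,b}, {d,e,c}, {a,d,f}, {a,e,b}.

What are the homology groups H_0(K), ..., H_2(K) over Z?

Order the vertices as a < b < c < d < e < f. Listing each simplex with vertices in this order, K has dimension 2 with simplices:

  0-simplices (6): a, b, c, d, e, f
  1-simplices (12): ab, ad, ae, af, bc, be, bf, cd, ce, cf, de, df
  2-simplices (8): abe, abf, ade, adf, bce, bcf, cde, cdf

giving chain groups C_0 ≅ Z^6, C_1 ≅ Z^12, C_2 ≅ Z^8.

Boundary ∂_1: C_1 → C_0 sends each edge [p,q] (with p < q) to q − p. For instance
  ∂be = e − b.
As a 6×12 matrix over Z this has rank 5, with invariant factors (1,1,1,1,1).

∂_2: C_2 → C_1 maps a triangle to the signed sum of its edges. For instance
  ∂bcf = cf − bf + bc,
  ∂cde = de − ce + cd.
The 12×8 boundary matrix has rank 7 and Smith normal form diag(1,1,1,1,1,1,1).

Now H_k = ker ∂_k / im ∂_{k+1}, so:

  H_0: rank C_0 − rank ∂_1 = 6 − 5 = 1, and the invariant factors of ∂_1 are all 1, so H_0 ≅ Z.
  H_1: rank ker ∂_1 − rank ∂_2 = (12 − 5) − 7 = 0, and the invariant factors of ∂_2 are all 1, so H_1 ≅ 0.
  H_2: rank ker ∂_2 − rank ∂_3 = (8 − 7) − 0 = 1, and there is no ∂_3, so H_2 ≅ Z.

(K is a triangulation of the 2-sphere S^2.)

H_0 = Z,  H_1 = 0,  H_2 = Z.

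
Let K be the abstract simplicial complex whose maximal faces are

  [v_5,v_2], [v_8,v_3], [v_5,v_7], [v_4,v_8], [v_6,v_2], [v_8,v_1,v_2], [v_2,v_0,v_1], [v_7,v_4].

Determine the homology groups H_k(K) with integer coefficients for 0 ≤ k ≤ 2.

Fix the vertex order v_0 < v_1 < v_2 < v_3 < v_4 < v_5 < v_6 < v_7 < v_8 and write every simplex with vertices in increasing order. Then dim K = 2 and the simplices of K are:

  0-simplices (9): [v_0], [v_1], [v_2], [v_3], [v_4], [v_5], [v_6], [v_7], [v_8]
  1-simplices (11): [v_0,v_1], [v_0,v_2], [v_1,v_2], [v_1,v_8], [v_2,v_5], [v_2,v_6], [v_2,v_8], [v_3,v_8], [v_4,v_7], [v_4,v_8], [v_5,v_7]
  2-simplices (2): [v_0,v_1,v_2], [v_1,v_2,v_8]

Hence C_0 ≅ Z^9, C_1 ≅ Z^11, C_2 ≅ Z^2.

∂_1: C_1 → C_0 sends each edge [p,q] (with p < q) to q − p.
This gives a 9×11 integer matrix of rank 8; reducing to Smith normal form yields diagonal entries (1,1,1,1,1,1,1,1).

The boundary map ∂_2: C_2 → C_1 sends each 2-simplex [p,q,r] to [q,r] − [p,r] + [p,q]. For instance
  ∂[v_0,v_1,v_2] = [v_1,v_2] − [v_0,v_2] + [v_0,v_1],
  ∂[v_1,v_2,v_8] = [v_2,v_8] − [v_1,v_8] + [v_1,v_2].
The resulting 11×2 matrix has rank 2, and its Smith normal form has invariant factors (1,1).

Now H_k = ker ∂_k / im ∂_{k+1}, so:

  H_0: rank C_0 − rank ∂_1 = 9 − 8 = 1, and the invariant factors of ∂_1 are all 1, so H_0 = Z.
  H_1: rank ker ∂_1 − rank ∂_2 = (11 − 8) − 2 = 1, and the invariant factors of ∂_2 are all 1, so H_1 = Z.
  H_2: rank ker ∂_2 − rank ∂_3 = (2 − 2) − 0 = 0, and there is no ∂_3, so H_2 = 0.

H_0 ≅ Z,  H_1 ≅ Z,  H_2 = 0.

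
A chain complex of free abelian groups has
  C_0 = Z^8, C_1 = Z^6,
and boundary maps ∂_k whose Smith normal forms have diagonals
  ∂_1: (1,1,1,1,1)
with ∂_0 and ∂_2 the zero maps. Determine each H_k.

H_0: b_0 = 8 − 0 − 5 = 3; torsion from ∂_1 factors > 1: none. So H_0 = Z^3.
H_1: b_1 = 6 − 5 − 0 = 1; torsion from ∂_2 factors > 1: none. So H_1 = Z.

H_0 = Z^3,  H_1 = Z.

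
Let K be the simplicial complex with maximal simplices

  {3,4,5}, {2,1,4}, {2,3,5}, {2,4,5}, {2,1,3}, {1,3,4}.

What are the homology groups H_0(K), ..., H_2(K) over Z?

K has 5 vertices, 9 edges, 6 triangles.
rank ∂_0 = 0, rank ∂_1 = 4 ⇒ b_0 = 5 − 0 − 4 = 1; all invariant factors of ∂_1 are 1 so no torsion. So H_0 = Z.
rank ∂_1 = 4, rank ∂_2 = 5 ⇒ b_1 = 9 − 4 − 5 = 0; all invariant factors of ∂_2 are 1 so no torsion. So H_1 = 0.
rank ∂_2 = 5, rank ∂_3 = 0 ⇒ b_2 = 6 − 5 − 0 = 1. So H_2 = Z.

H_0 ≅ Z,  H_1 = 0,  H_2 ≅ Z.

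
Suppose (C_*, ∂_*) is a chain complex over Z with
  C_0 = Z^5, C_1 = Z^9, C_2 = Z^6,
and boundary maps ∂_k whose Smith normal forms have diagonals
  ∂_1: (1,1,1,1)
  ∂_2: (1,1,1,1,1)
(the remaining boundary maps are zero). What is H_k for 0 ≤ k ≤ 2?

H_0: b_0 = 5 − 0 − 4 = 1; torsion from ∂_1 factors > 1: none. So H_0 ≅ Z.
H_1: b_1 = 9 − 4 − 5 = 0; torsion from ∂_2 factors > 1: none. So H_1 ≅ 0.
H_2: b_2 = 6 − 5 − 0 = 1; torsion from ∂_3 factors > 1: none. So H_2 ≅ Z.

H_0 ≅ Z,  H_1 = 0,  H_2 ≅ Z.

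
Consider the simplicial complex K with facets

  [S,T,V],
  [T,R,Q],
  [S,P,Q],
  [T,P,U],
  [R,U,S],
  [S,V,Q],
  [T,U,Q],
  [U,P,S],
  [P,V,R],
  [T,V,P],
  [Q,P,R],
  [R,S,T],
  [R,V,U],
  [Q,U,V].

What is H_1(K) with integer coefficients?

Order the vertices as P < Q < R < S < T < U < V. Listing each simplex with vertices in this order, K has dimension 2 with simplices:

  0-simplices (7): P, Q, R, S, T, U, V
  1-simplices (21): PQ, PR, PS, PT, PU, PV, QR, QS, QT, QU, QV, RS, RT, RU, RV, ST, SU, SV, TU, TV, UV
  2-simplices (14): PQR, PQS, PRV, PSU, PTU, PTV, QRT, QSV, QTU, QUV, RST, RSU, RUV, STV

giving chain groups C_0 ≅ Z^7, C_1 ≅ Z^21, C_2 ≅ Z^14.

The boundary map ∂_1: C_1 → C_0 is given by ∂[p,q] = [q] − [p].
The resulting 7×21 matrix has rank 6, and its Smith normal form has invariant factors (1,1,1,1,1,1).

The boundary map ∂_2: C_2 → C_1 sends each 2-simplex [p,q,r] to [q,r] − [p,r] + [p,q]. For instance
  ∂QUV = UV − QV + QU,
  ∂QTU = TU − QU + QT.
The resulting 21×14 matrix has rank 13, and its Smith normal form has invariant factors (1,1,1,1,1,1,1,1,1,1,1,1,1).

Now H_k = ker ∂_k / im ∂_{k+1}, so:

  H_1: rank ker ∂_1 − rank ∂_2 = (21 − 6) − 13 = 2, and the invariant factors of ∂_2 are all 1, so H_1 = Z^2.

(K is a triangulation of the torus T^2.)

H_1 = Z^2.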